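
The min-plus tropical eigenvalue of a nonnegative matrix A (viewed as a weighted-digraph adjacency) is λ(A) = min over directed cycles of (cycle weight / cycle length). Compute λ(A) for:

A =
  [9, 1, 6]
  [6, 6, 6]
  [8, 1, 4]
λ(A) = 7/2

Enumerate directed cycles and compute their means (weight / length). Sample:
  cycle 0 → 0: weight = 9, length = 1, mean = 9/1 ≈ 9.000
  cycle 1 → 1: weight = 6, length = 1, mean = 6/1 ≈ 6.000
  cycle 2 → 2: weight = 4, length = 1, mean = 4/1 ≈ 4.000
  cycle 0 → 1 → 0: weight = 7, length = 2, mean = 7/2 ≈ 3.500
  cycle 0 → 2 → 0: weight = 14, length = 2, mean = 14/2 ≈ 7.000
  cycle 1 → 0 → 1: weight = 7, length = 2, mean = 7/2 ≈ 3.500
Minimum mean = 3.500, attained e.g. along the cycle 0 → 1 → 0 with weight 7 and length 2. So λ(A) = 7/2 = 7/2.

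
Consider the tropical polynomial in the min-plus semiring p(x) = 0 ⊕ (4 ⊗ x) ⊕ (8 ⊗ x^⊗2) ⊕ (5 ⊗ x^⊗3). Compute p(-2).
p(-2) = -1

A tropical monomial a ⊗ x^⊗i evaluates to a + i · x. Evaluating each term at x = -2:
  Term 0 contributes 0 + 0 · -2 = 0
  Term 1 contributes 4 + 1 · -2 = 2
  Term 2 contributes 8 + 2 · -2 = 4
  Term 3 contributes 5 + 3 · -2 = -1
p(-2) = ⊕ of these = min[0, 2, 4, -1] = -1.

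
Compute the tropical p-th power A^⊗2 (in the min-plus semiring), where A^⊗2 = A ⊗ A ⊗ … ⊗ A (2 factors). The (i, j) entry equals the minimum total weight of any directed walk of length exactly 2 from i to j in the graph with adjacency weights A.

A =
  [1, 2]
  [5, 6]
A^⊗2 =
  [2, 3]
  [6, 7]

Each entry (A^⊗2)_ij equals the minimum over all length-2 walks i = v_0 → v_1 → … → v_2 = j of Σ_t A[v_t][v_{t+1}]. For example, for (i, j) = (0, 1) we minimise over 2 possible intermediate vertex sequences; the minimum is 3, attained along the walk 0 → 0 → 1.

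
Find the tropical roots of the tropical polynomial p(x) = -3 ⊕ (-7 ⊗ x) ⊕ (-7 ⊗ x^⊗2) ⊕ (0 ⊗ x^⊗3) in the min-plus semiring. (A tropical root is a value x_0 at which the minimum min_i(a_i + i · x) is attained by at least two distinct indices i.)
Roots: {-7, 0, 4}

Each tropical root is a break point of the lower envelope of the lines y = a_i + i · x (there are 4 lines, with slopes 0, 1, ..., 3). Only the lines that attain the minimum somewhere contribute to roots; other lines are dominated. Here the surviving (envelope) indices are i = 3, i = 2, i = 1, i = 0.
Intersections between consecutive envelope lines give the roots: for adjacent envelope indices i < j the intersection is x = (a_i − a_j) / (j − i). Reading off the sorted break points: {-7, 0, 4}.
Verification: at each break x_0, at least two indices attain the minimum of min_i(a_i + i · x_0).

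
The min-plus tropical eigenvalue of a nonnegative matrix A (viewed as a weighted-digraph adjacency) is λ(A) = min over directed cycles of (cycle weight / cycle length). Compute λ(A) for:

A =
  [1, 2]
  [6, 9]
λ(A) = 1

Enumerate directed cycles and compute their means (weight / length). Sample:
  cycle 0 → 0: weight = 1, length = 1, mean = 1/1 ≈ 1.000
  cycle 1 → 1: weight = 9, length = 1, mean = 9/1 ≈ 9.000
  cycle 0 → 1 → 0: weight = 8, length = 2, mean = 8/2 ≈ 4.000
  cycle 1 → 0 → 1: weight = 8, length = 2, mean = 8/2 ≈ 4.000
Minimum mean = 1.000, attained e.g. along the cycle 0 → 0 with weight 1 and length 1. So λ(A) = 1/1 = 1.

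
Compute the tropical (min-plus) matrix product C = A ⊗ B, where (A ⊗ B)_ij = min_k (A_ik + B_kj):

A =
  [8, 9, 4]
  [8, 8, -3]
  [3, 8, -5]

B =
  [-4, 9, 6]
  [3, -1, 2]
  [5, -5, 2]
A ⊗ B =
  [4, -1, 6]
  [2, -8, -1]
  [-1, -10, -3]

Apply the min-plus product entry-by-entry:
  C[0][0] = min over k of (A[0][0] + B[0][0] = 8 + -4 = 4, A[0][1] + B[1][0] = 9 + 3 = 12, A[0][2] + B[2][0] = 4 + 5 = 9) = 4 (attained at k = 0)
  C[0][1] = min over k of (A[0][0] + B[0][1] = 8 + 9 = 17, A[0][1] + B[1][1] = 9 + -1 = 8, A[0][2] + B[2][1] = 4 + -5 = -1) = -1 (attained at k = 2)
  C[0][2] = min over k of (A[0][0] + B[0][2] = 8 + 6 = 14, A[0][1] + B[1][2] = 9 + 2 = 11, A[0][2] + B[2][2] = 4 + 2 = 6) = 6 (attained at k = 2)
  C[1][0] = min over k of (A[1][0] + B[0][0] = 8 + -4 = 4, A[1][1] + B[1][0] = 8 + 3 = 11, A[1][2] + B[2][0] = -3 + 5 = 2) = 2 (attained at k = 2)
  C[1][1] = min over k of (A[1][0] + B[0][1] = 8 + 9 = 17, A[1][1] + B[1][1] = 8 + -1 = 7, A[1][2] + B[2][1] = -3 + -5 = -8) = -8 (attained at k = 2)
  C[1][2] = min over k of (A[1][0] + B[0][2] = 8 + 6 = 14, A[1][1] + B[1][2] = 8 + 2 = 10, A[1][2] + B[2][2] = -3 + 2 = -1) = -1 (attained at k = 2)
  C[2][0] = min over k of (A[2][0] + B[0][0] = 3 + -4 = -1, A[2][1] + B[1][0] = 8 + 3 = 11, A[2][2] + B[2][0] = -5 + 5 = 0) = -1 (attained at k = 0)
  C[2][1] = min over k of (A[2][0] + B[0][1] = 3 + 9 = 12, A[2][1] + B[1][1] = 8 + -1 = 7, A[2][2] + B[2][1] = -5 + -5 = -10) = -10 (attained at k = 2)
  C[2][2] = min over k of (A[2][0] + B[0][2] = 3 + 6 = 9, A[2][1] + B[1][2] = 8 + 2 = 10, A[2][2] + B[2][2] = -5 + 2 = -3) = -3 (attained at k = 2)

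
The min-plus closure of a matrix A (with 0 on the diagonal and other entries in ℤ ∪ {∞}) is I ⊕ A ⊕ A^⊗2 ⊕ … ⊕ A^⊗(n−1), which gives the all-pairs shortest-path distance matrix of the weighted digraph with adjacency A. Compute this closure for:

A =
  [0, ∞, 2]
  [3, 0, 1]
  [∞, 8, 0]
Closure =
  [0, 10, 2]
  [3, 0, 1]
  [11, 8, 0]

This is the Floyd-Warshall all-pairs shortest-path computation. For each intermediate vertex k = 0, 1, …, 2, update dist[i][j] ← min(dist[i][j], dist[i][k] + dist[k][j]). The final matrix gives, for each (i, j), the minimum total weight of any directed path from i to j (possibly empty when i = j).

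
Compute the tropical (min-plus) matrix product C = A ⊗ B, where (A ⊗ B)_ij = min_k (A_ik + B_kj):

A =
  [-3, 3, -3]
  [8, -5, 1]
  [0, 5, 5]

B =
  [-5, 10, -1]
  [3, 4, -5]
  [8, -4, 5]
A ⊗ B =
  [-8, -7, -4]
  [-2, -3, -10]
  [-5, 1, -1]

Apply the min-plus product entry-by-entry:
  C[0][0] = min over k of (A[0][0] + B[0][0] = -3 + -5 = -8, A[0][1] + B[1][0] = 3 + 3 = 6, A[0][2] + B[2][0] = -3 + 8 = 5) = -8 (attained at k = 0)
  C[0][1] = min over k of (A[0][0] + B[0][1] = -3 + 10 = 7, A[0][1] + B[1][1] = 3 + 4 = 7, A[0][2] + B[2][1] = -3 + -4 = -7) = -7 (attained at k = 2)
  C[0][2] = min over k of (A[0][0] + B[0][2] = -3 + -1 = -4, A[0][1] + B[1][2] = 3 + -5 = -2, A[0][2] + B[2][2] = -3 + 5 = 2) = -4 (attained at k = 0)
  C[1][0] = min over k of (A[1][0] + B[0][0] = 8 + -5 = 3, A[1][1] + B[1][0] = -5 + 3 = -2, A[1][2] + B[2][0] = 1 + 8 = 9) = -2 (attained at k = 1)
  C[1][1] = min over k of (A[1][0] + B[0][1] = 8 + 10 = 18, A[1][1] + B[1][1] = -5 + 4 = -1, A[1][2] + B[2][1] = 1 + -4 = -3) = -3 (attained at k = 2)
  C[1][2] = min over k of (A[1][0] + B[0][2] = 8 + -1 = 7, A[1][1] + B[1][2] = -5 + -5 = -10, A[1][2] + B[2][2] = 1 + 5 = 6) = -10 (attained at k = 1)
  C[2][0] = min over k of (A[2][0] + B[0][0] = 0 + -5 = -5, A[2][1] + B[1][0] = 5 + 3 = 8, A[2][2] + B[2][0] = 5 + 8 = 13) = -5 (attained at k = 0)
  C[2][1] = min over k of (A[2][0] + B[0][1] = 0 + 10 = 10, A[2][1] + B[1][1] = 5 + 4 = 9, A[2][2] + B[2][1] = 5 + -4 = 1) = 1 (attained at k = 2)
  C[2][2] = min over k of (A[2][0] + B[0][2] = 0 + -1 = -1, A[2][1] + B[1][2] = 5 + -5 = 0, A[2][2] + B[2][2] = 5 + 5 = 10) = -1 (attained at k = 0)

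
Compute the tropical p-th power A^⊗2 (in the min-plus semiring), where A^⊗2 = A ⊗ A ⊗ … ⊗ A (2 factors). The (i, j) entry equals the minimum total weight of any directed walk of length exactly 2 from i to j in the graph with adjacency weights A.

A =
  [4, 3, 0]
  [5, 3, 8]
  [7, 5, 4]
A^⊗2 =
  [7, 5, 4]
  [8, 6, 5]
  [10, 8, 7]

Each entry (A^⊗2)_ij equals the minimum over all length-2 walks i = v_0 → v_1 → … → v_2 = j of Σ_t A[v_t][v_{t+1}]. For example, for (i, j) = (0, 2) we minimise over 3 possible intermediate vertex sequences; the minimum is 4, attained along the walk 0 → 0 → 2.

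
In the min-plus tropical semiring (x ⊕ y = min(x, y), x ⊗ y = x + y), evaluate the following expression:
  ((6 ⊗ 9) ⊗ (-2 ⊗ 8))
((6 ⊗ 9) ⊗ (-2 ⊗ 8)) = 21

Expand innermost to outermost. Recall ⊕ takes the minimum of its arguments and ⊗ takes their sum. Working out the expression ((6 ⊗ 9) ⊗ (-2 ⊗ 8)) gives 21.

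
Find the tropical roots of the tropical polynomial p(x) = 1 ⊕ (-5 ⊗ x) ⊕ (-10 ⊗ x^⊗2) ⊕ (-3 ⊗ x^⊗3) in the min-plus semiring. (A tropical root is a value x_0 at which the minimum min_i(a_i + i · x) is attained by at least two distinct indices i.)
Roots: {-7, 5, 6}

Each tropical root is a break point of the lower envelope of the lines y = a_i + i · x (there are 4 lines, with slopes 0, 1, ..., 3). Only the lines that attain the minimum somewhere contribute to roots; other lines are dominated. Here the surviving (envelope) indices are i = 3, i = 2, i = 1, i = 0.
Intersections between consecutive envelope lines give the roots: for adjacent envelope indices i < j the intersection is x = (a_i − a_j) / (j − i). Reading off the sorted break points: {-7, 5, 6}.
Verification: at each break x_0, at least two indices attain the minimum of min_i(a_i + i · x_0).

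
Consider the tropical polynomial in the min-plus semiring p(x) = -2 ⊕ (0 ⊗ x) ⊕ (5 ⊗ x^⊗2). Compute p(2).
p(2) = -2

A tropical monomial a ⊗ x^⊗i evaluates to a + i · x. Evaluating each term at x = 2:
  Term 0 contributes -2 + 0 · 2 = -2
  Term 1 contributes 0 + 1 · 2 = 2
  Term 2 contributes 5 + 2 · 2 = 9
p(2) = ⊕ of these = min[-2, 2, 9] = -2.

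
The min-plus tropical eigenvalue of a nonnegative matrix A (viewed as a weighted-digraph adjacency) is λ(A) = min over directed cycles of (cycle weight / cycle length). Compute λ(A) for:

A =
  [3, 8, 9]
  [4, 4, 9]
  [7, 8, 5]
λ(A) = 3

Enumerate directed cycles and compute their means (weight / length). Sample:
  cycle 0 → 0: weight = 3, length = 1, mean = 3/1 ≈ 3.000
  cycle 1 → 1: weight = 4, length = 1, mean = 4/1 ≈ 4.000
  cycle 2 → 2: weight = 5, length = 1, mean = 5/1 ≈ 5.000
  cycle 0 → 1 → 0: weight = 12, length = 2, mean = 12/2 ≈ 6.000
  cycle 0 → 2 → 0: weight = 16, length = 2, mean = 16/2 ≈ 8.000
  cycle 1 → 0 → 1: weight = 12, length = 2, mean = 12/2 ≈ 6.000
Minimum mean = 3.000, attained e.g. along the cycle 0 → 0 with weight 3 and length 1. So λ(A) = 3/1 = 3.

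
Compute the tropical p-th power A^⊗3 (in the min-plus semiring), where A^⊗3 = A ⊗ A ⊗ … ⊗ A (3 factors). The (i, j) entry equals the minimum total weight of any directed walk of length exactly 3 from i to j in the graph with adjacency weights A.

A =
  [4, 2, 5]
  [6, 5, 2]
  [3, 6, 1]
A^⊗3 =
  [7, 10, 5]
  [6, 7, 4]
  [5, 6, 3]

Each entry (A^⊗3)_ij equals the minimum over all length-3 walks i = v_0 → v_1 → … → v_3 = j of Σ_t A[v_t][v_{t+1}]. For example, for (i, j) = (0, 2) we minimise over 9 possible intermediate vertex sequences; the minimum is 5, attained along the walk 0 → 1 → 2 → 2.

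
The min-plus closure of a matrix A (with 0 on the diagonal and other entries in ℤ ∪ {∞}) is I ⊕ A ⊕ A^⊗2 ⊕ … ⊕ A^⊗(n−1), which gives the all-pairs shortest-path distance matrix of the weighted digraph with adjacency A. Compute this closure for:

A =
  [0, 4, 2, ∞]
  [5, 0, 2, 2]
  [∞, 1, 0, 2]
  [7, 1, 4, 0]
Closure =
  [0, 3, 2, 4]
  [5, 0, 2, 2]
  [6, 1, 0, 2]
  [6, 1, 3, 0]

This is the Floyd-Warshall all-pairs shortest-path computation. For each intermediate vertex k = 0, 1, …, 3, update dist[i][j] ← min(dist[i][j], dist[i][k] + dist[k][j]). The final matrix gives, for each (i, j), the minimum total weight of any directed path from i to j (possibly empty when i = j).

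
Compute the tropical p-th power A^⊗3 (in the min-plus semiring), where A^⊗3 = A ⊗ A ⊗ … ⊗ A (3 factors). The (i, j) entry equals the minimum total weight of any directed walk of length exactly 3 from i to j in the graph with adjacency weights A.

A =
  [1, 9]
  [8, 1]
A^⊗3 =
  [3, 11]
  [10, 3]

Each entry (A^⊗3)_ij equals the minimum over all length-3 walks i = v_0 → v_1 → … → v_3 = j of Σ_t A[v_t][v_{t+1}]. For example, for (i, j) = (0, 1) we minimise over 4 possible intermediate vertex sequences; the minimum is 11, attained along the walk 0 → 0 → 0 → 1.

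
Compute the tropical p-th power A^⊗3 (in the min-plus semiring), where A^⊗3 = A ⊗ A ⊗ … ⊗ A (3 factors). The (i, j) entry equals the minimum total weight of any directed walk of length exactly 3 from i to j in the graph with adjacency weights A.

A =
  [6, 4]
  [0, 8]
A^⊗3 =
  [10, 8]
  [4, 10]

Each entry (A^⊗3)_ij equals the minimum over all length-3 walks i = v_0 → v_1 → … → v_3 = j of Σ_t A[v_t][v_{t+1}]. For example, for (i, j) = (0, 1) we minimise over 4 possible intermediate vertex sequences; the minimum is 8, attained along the walk 0 → 1 → 0 → 1.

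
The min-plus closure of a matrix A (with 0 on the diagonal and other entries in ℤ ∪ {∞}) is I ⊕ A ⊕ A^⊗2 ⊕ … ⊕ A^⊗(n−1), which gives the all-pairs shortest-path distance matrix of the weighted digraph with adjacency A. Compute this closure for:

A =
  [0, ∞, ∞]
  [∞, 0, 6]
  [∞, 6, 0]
Closure =
  [0, ∞, ∞]
  [∞, 0, 6]
  [∞, 6, 0]

This is the Floyd-Warshall all-pairs shortest-path computation. For each intermediate vertex k = 0, 1, …, 2, update dist[i][j] ← min(dist[i][j], dist[i][k] + dist[k][j]). The final matrix gives, for each (i, j), the minimum total weight of any directed path from i to j (possibly empty when i = j).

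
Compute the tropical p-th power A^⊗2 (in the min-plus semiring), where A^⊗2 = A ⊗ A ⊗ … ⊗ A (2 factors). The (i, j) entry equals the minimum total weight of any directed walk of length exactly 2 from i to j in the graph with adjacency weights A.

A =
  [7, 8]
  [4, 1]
A^⊗2 =
  [12, 9]
  [5, 2]

Each entry (A^⊗2)_ij equals the minimum over all length-2 walks i = v_0 → v_1 → … → v_2 = j of Σ_t A[v_t][v_{t+1}]. For example, for (i, j) = (0, 1) we minimise over 2 possible intermediate vertex sequences; the minimum is 9, attained along the walk 0 → 1 → 1.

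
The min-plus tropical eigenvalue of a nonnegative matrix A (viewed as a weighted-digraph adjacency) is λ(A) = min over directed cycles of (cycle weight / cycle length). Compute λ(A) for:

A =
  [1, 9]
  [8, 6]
λ(A) = 1

Enumerate directed cycles and compute their means (weight / length). Sample:
  cycle 0 → 0: weight = 1, length = 1, mean = 1/1 ≈ 1.000
  cycle 1 → 1: weight = 6, length = 1, mean = 6/1 ≈ 6.000
  cycle 0 → 1 → 0: weight = 17, length = 2, mean = 17/2 ≈ 8.500
  cycle 1 → 0 → 1: weight = 17, length = 2, mean = 17/2 ≈ 8.500
Minimum mean = 1.000, attained e.g. along the cycle 0 → 0 with weight 1 and length 1. So λ(A) = 1/1 = 1.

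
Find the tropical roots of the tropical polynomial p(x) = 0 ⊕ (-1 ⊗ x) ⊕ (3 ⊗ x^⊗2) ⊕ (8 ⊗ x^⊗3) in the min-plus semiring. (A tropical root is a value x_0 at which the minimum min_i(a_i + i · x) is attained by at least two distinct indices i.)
Roots: {-5, -4, 1}

Each tropical root is a break point of the lower envelope of the lines y = a_i + i · x (there are 4 lines, with slopes 0, 1, ..., 3). Only the lines that attain the minimum somewhere contribute to roots; other lines are dominated. Here the surviving (envelope) indices are i = 3, i = 2, i = 1, i = 0.
Intersections between consecutive envelope lines give the roots: for adjacent envelope indices i < j the intersection is x = (a_i − a_j) / (j − i). Reading off the sorted break points: {-5, -4, 1}.
Verification: at each break x_0, at least two indices attain the minimum of min_i(a_i + i · x_0).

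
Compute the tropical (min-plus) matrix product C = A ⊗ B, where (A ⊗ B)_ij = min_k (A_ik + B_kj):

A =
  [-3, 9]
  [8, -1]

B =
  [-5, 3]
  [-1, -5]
A ⊗ B =
  [-8, 0]
  [-2, -6]

Apply the min-plus product entry-by-entry:
  C[0][0] = min over k of (A[0][0] + B[0][0] = -3 + -5 = -8, A[0][1] + B[1][0] = 9 + -1 = 8) = -8 (attained at k = 0)
  C[0][1] = min over k of (A[0][0] + B[0][1] = -3 + 3 = 0, A[0][1] + B[1][1] = 9 + -5 = 4) = 0 (attained at k = 0)
  C[1][0] = min over k of (A[1][0] + B[0][0] = 8 + -5 = 3, A[1][1] + B[1][0] = -1 + -1 = -2) = -2 (attained at k = 1)
  C[1][1] = min over k of (A[1][0] + B[0][1] = 8 + 3 = 11, A[1][1] + B[1][1] = -1 + -5 = -6) = -6 (attained at k = 1)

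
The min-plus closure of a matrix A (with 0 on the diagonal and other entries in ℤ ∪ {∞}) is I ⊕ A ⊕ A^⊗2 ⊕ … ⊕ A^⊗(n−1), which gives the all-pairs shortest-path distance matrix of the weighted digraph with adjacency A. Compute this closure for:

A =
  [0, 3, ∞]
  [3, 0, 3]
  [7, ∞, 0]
Closure =
  [0, 3, 6]
  [3, 0, 3]
  [7, 10, 0]

This is the Floyd-Warshall all-pairs shortest-path computation. For each intermediate vertex k = 0, 1, …, 2, update dist[i][j] ← min(dist[i][j], dist[i][k] + dist[k][j]). The final matrix gives, for each (i, j), the minimum total weight of any directed path from i to j (possibly empty when i = j).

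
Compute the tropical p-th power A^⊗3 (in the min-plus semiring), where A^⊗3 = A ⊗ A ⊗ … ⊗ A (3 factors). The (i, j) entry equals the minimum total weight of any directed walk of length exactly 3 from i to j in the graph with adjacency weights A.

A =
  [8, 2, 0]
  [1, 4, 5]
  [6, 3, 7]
A^⊗3 =
  [4, 5, 3]
  [4, 4, 5]
  [8, 6, 4]

Each entry (A^⊗3)_ij equals the minimum over all length-3 walks i = v_0 → v_1 → … → v_3 = j of Σ_t A[v_t][v_{t+1}]. For example, for (i, j) = (0, 2) we minimise over 9 possible intermediate vertex sequences; the minimum is 3, attained along the walk 0 → 1 → 0 → 2.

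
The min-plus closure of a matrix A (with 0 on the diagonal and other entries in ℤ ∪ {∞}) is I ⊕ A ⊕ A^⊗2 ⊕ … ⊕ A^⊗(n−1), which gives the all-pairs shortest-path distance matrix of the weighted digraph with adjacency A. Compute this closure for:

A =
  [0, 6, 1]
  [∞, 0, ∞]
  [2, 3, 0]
Closure =
  [0, 4, 1]
  [∞, 0, ∞]
  [2, 3, 0]

This is the Floyd-Warshall all-pairs shortest-path computation. For each intermediate vertex k = 0, 1, …, 2, update dist[i][j] ← min(dist[i][j], dist[i][k] + dist[k][j]). The final matrix gives, for each (i, j), the minimum total weight of any directed path from i to j (possibly empty when i = j).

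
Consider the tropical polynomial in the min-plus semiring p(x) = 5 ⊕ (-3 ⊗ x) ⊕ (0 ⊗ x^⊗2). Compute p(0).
p(0) = -3

A tropical monomial a ⊗ x^⊗i evaluates to a + i · x. Evaluating each term at x = 0:
  Term 0 contributes 5 + 0 · 0 = 5
  Term 1 contributes -3 + 1 · 0 = -3
  Term 2 contributes 0 + 2 · 0 = 0
p(0) = ⊕ of these = min[5, -3, 0] = -3.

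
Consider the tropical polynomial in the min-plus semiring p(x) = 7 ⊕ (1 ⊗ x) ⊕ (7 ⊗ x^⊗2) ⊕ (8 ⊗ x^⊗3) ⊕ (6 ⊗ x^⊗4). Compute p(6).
p(6) = 7

A tropical monomial a ⊗ x^⊗i evaluates to a + i · x. Evaluating each term at x = 6:
  Term 0 contributes 7 + 0 · 6 = 7
  Term 1 contributes 1 + 1 · 6 = 7
  Term 2 contributes 7 + 2 · 6 = 19
  Term 3 contributes 8 + 3 · 6 = 26
  Term 4 contributes 6 + 4 · 6 = 30
p(6) = ⊕ of these = min[7, 7, 19, 26, 30] = 7.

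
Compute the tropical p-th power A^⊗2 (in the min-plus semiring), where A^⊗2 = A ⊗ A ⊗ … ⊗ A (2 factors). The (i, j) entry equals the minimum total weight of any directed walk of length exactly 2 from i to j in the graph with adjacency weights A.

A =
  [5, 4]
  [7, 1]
A^⊗2 =
  [10, 5]
  [8, 2]

Each entry (A^⊗2)_ij equals the minimum over all length-2 walks i = v_0 → v_1 → … → v_2 = j of Σ_t A[v_t][v_{t+1}]. For example, for (i, j) = (0, 1) we minimise over 2 possible intermediate vertex sequences; the minimum is 5, attained along the walk 0 → 1 → 1.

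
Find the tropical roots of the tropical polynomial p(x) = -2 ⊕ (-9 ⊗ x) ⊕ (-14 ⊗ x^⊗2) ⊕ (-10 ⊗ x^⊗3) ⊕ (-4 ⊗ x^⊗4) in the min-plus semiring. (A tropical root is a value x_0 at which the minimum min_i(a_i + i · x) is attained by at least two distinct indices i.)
Roots: {-6, -4, 5, 7}

Each tropical root is a break point of the lower envelope of the lines y = a_i + i · x (there are 5 lines, with slopes 0, 1, ..., 4). Only the lines that attain the minimum somewhere contribute to roots; other lines are dominated. Here the surviving (envelope) indices are i = 4, i = 3, i = 2, i = 1, i = 0.
Intersections between consecutive envelope lines give the roots: for adjacent envelope indices i < j the intersection is x = (a_i − a_j) / (j − i). Reading off the sorted break points: {-6, -4, 5, 7}.
Verification: at each break x_0, at least two indices attain the minimum of min_i(a_i + i · x_0).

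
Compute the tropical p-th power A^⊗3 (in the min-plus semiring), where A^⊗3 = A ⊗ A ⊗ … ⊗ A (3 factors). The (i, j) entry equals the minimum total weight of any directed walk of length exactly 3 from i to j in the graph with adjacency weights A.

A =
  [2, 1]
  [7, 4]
A^⊗3 =
  [6, 5]
  [11, 10]

Each entry (A^⊗3)_ij equals the minimum over all length-3 walks i = v_0 → v_1 → … → v_3 = j of Σ_t A[v_t][v_{t+1}]. For example, for (i, j) = (0, 1) we minimise over 4 possible intermediate vertex sequences; the minimum is 5, attained along the walk 0 → 0 → 0 → 1.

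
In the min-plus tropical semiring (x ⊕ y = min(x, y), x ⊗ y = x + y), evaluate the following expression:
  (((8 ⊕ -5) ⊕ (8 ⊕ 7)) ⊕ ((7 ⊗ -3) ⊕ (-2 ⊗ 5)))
(((8 ⊕ -5) ⊕ (8 ⊕ 7)) ⊕ ((7 ⊗ -3) ⊕ (-2 ⊗ 5))) = -5

Expand innermost to outermost. Recall ⊕ takes the minimum of its arguments and ⊗ takes their sum. Working out the expression (((8 ⊕ -5) ⊕ (8 ⊕ 7)) ⊕ ((7 ⊗ -3) ⊕ (-2 ⊗ 5))) gives -5.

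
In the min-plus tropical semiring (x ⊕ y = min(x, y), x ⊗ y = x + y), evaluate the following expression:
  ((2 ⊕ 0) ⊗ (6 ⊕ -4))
((2 ⊕ 0) ⊗ (6 ⊕ -4)) = -4

Expand innermost to outermost. Recall ⊕ takes the minimum of its arguments and ⊗ takes their sum. Working out the expression ((2 ⊕ 0) ⊗ (6 ⊕ -4)) gives -4.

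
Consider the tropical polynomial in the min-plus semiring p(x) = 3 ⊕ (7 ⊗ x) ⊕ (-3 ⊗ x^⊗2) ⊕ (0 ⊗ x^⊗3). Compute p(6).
p(6) = 3

A tropical monomial a ⊗ x^⊗i evaluates to a + i · x. Evaluating each term at x = 6:
  Term 0 contributes 3 + 0 · 6 = 3
  Term 1 contributes 7 + 1 · 6 = 13
  Term 2 contributes -3 + 2 · 6 = 9
  Term 3 contributes 0 + 3 · 6 = 18
p(6) = ⊕ of these = min[3, 13, 9, 18] = 3.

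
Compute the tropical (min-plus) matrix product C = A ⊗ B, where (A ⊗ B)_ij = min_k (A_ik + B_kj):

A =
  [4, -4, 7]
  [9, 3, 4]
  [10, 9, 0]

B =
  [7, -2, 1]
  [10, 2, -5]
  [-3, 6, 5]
A ⊗ B =
  [4, -2, -9]
  [1, 5, -2]
  [-3, 6, 4]

Apply the min-plus product entry-by-entry:
  C[0][0] = min over k of (A[0][0] + B[0][0] = 4 + 7 = 11, A[0][1] + B[1][0] = -4 + 10 = 6, A[0][2] + B[2][0] = 7 + -3 = 4) = 4 (attained at k = 2)
  C[0][1] = min over k of (A[0][0] + B[0][1] = 4 + -2 = 2, A[0][1] + B[1][1] = -4 + 2 = -2, A[0][2] + B[2][1] = 7 + 6 = 13) = -2 (attained at k = 1)
  C[0][2] = min over k of (A[0][0] + B[0][2] = 4 + 1 = 5, A[0][1] + B[1][2] = -4 + -5 = -9, A[0][2] + B[2][2] = 7 + 5 = 12) = -9 (attained at k = 1)
  C[1][0] = min over k of (A[1][0] + B[0][0] = 9 + 7 = 16, A[1][1] + B[1][0] = 3 + 10 = 13, A[1][2] + B[2][0] = 4 + -3 = 1) = 1 (attained at k = 2)
  C[1][1] = min over k of (A[1][0] + B[0][1] = 9 + -2 = 7, A[1][1] + B[1][1] = 3 + 2 = 5, A[1][2] + B[2][1] = 4 + 6 = 10) = 5 (attained at k = 1)
  C[1][2] = min over k of (A[1][0] + B[0][2] = 9 + 1 = 10, A[1][1] + B[1][2] = 3 + -5 = -2, A[1][2] + B[2][2] = 4 + 5 = 9) = -2 (attained at k = 1)
  C[2][0] = min over k of (A[2][0] + B[0][0] = 10 + 7 = 17, A[2][1] + B[1][0] = 9 + 10 = 19, A[2][2] + B[2][0] = 0 + -3 = -3) = -3 (attained at k = 2)
  C[2][1] = min over k of (A[2][0] + B[0][1] = 10 + -2 = 8, A[2][1] + B[1][1] = 9 + 2 = 11, A[2][2] + B[2][1] = 0 + 6 = 6) = 6 (attained at k = 2)
  C[2][2] = min over k of (A[2][0] + B[0][2] = 10 + 1 = 11, A[2][1] + B[1][2] = 9 + -5 = 4, A[2][2] + B[2][2] = 0 + 5 = 5) = 4 (attained at k = 1)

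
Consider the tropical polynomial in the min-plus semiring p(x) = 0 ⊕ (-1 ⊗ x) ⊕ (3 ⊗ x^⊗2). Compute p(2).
p(2) = 0

A tropical monomial a ⊗ x^⊗i evaluates to a + i · x. Evaluating each term at x = 2:
  Term 0 contributes 0 + 0 · 2 = 0
  Term 1 contributes -1 + 1 · 2 = 1
  Term 2 contributes 3 + 2 · 2 = 7
p(2) = ⊕ of these = min[0, 1, 7] = 0.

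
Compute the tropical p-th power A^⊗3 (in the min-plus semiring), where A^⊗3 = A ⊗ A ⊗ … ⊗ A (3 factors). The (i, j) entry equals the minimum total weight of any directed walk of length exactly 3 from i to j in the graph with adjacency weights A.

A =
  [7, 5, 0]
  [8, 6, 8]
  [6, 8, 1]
A^⊗3 =
  [7, 9, 2]
  [14, 16, 9]
  [8, 10, 3]

Each entry (A^⊗3)_ij equals the minimum over all length-3 walks i = v_0 → v_1 → … → v_3 = j of Σ_t A[v_t][v_{t+1}]. For example, for (i, j) = (0, 2) we minimise over 9 possible intermediate vertex sequences; the minimum is 2, attained along the walk 0 → 2 → 2 → 2.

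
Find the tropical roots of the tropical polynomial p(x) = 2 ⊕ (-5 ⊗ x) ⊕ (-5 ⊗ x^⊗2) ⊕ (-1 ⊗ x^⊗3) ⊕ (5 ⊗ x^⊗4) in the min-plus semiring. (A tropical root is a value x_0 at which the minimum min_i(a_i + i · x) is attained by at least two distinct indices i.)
Roots: {-6, -4, 0, 7}

Each tropical root is a break point of the lower envelope of the lines y = a_i + i · x (there are 5 lines, with slopes 0, 1, ..., 4). Only the lines that attain the minimum somewhere contribute to roots; other lines are dominated. Here the surviving (envelope) indices are i = 4, i = 3, i = 2, i = 1, i = 0.
Intersections between consecutive envelope lines give the roots: for adjacent envelope indices i < j the intersection is x = (a_i − a_j) / (j − i). Reading off the sorted break points: {-6, -4, 0, 7}.
Verification: at each break x_0, at least two indices attain the minimum of min_i(a_i + i · x_0).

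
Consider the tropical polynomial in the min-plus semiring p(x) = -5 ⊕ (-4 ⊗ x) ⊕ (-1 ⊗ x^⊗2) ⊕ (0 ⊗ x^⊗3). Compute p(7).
p(7) = -5

A tropical monomial a ⊗ x^⊗i evaluates to a + i · x. Evaluating each term at x = 7:
  Term 0 contributes -5 + 0 · 7 = -5
  Term 1 contributes -4 + 1 · 7 = 3
  Term 2 contributes -1 + 2 · 7 = 13
  Term 3 contributes 0 + 3 · 7 = 21
p(7) = ⊕ of these = min[-5, 3, 13, 21] = -5.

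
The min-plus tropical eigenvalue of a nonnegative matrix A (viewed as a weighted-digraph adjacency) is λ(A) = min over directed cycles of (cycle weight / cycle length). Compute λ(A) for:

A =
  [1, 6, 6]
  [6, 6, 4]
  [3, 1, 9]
λ(A) = 1

Enumerate directed cycles and compute their means (weight / length). Sample:
  cycle 0 → 0: weight = 1, length = 1, mean = 1/1 ≈ 1.000
  cycle 1 → 1: weight = 6, length = 1, mean = 6/1 ≈ 6.000
  cycle 2 → 2: weight = 9, length = 1, mean = 9/1 ≈ 9.000
  cycle 0 → 1 → 0: weight = 12, length = 2, mean = 12/2 ≈ 6.000
  cycle 0 → 2 → 0: weight = 9, length = 2, mean = 9/2 ≈ 4.500
  cycle 1 → 0 → 1: weight = 12, length = 2, mean = 12/2 ≈ 6.000
Minimum mean = 1.000, attained e.g. along the cycle 0 → 0 with weight 1 and length 1. So λ(A) = 1/1 = 1.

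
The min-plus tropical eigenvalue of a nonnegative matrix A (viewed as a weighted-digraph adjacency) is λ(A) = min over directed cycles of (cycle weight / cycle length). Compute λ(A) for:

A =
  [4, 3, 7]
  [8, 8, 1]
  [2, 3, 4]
λ(A) = 2

Enumerate directed cycles and compute their means (weight / length). Sample:
  cycle 0 → 0: weight = 4, length = 1, mean = 4/1 ≈ 4.000
  cycle 1 → 1: weight = 8, length = 1, mean = 8/1 ≈ 8.000
  cycle 2 → 2: weight = 4, length = 1, mean = 4/1 ≈ 4.000
  cycle 0 → 1 → 0: weight = 11, length = 2, mean = 11/2 ≈ 5.500
  cycle 0 → 2 → 0: weight = 9, length = 2, mean = 9/2 ≈ 4.500
  cycle 1 → 0 → 1: weight = 11, length = 2, mean = 11/2 ≈ 5.500
Minimum mean = 2.000, attained e.g. along the cycle 1 → 2 → 1 with weight 4 and length 2. So λ(A) = 4/2 = 2.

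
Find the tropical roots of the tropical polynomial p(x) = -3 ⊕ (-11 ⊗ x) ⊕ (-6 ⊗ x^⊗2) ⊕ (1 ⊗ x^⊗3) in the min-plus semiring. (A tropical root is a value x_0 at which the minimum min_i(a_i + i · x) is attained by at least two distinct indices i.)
Roots: {-7, -5, 8}

Each tropical root is a break point of the lower envelope of the lines y = a_i + i · x (there are 4 lines, with slopes 0, 1, ..., 3). Only the lines that attain the minimum somewhere contribute to roots; other lines are dominated. Here the surviving (envelope) indices are i = 3, i = 2, i = 1, i = 0.
Intersections between consecutive envelope lines give the roots: for adjacent envelope indices i < j the intersection is x = (a_i − a_j) / (j − i). Reading off the sorted break points: {-7, -5, 8}.
Verification: at each break x_0, at least two indices attain the minimum of min_i(a_i + i · x_0).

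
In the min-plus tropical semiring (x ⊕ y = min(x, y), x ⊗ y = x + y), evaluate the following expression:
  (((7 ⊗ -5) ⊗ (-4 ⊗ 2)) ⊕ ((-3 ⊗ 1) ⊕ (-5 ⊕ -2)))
(((7 ⊗ -5) ⊗ (-4 ⊗ 2)) ⊕ ((-3 ⊗ 1) ⊕ (-5 ⊕ -2))) = -5

Expand innermost to outermost. Recall ⊕ takes the minimum of its arguments and ⊗ takes their sum. Working out the expression (((7 ⊗ -5) ⊗ (-4 ⊗ 2)) ⊕ ((-3 ⊗ 1) ⊕ (-5 ⊕ -2))) gives -5.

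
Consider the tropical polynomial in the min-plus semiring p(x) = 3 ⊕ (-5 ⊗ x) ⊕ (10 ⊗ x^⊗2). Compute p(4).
p(4) = -1

A tropical monomial a ⊗ x^⊗i evaluates to a + i · x. Evaluating each term at x = 4:
  Term 0 contributes 3 + 0 · 4 = 3
  Term 1 contributes -5 + 1 · 4 = -1
  Term 2 contributes 10 + 2 · 4 = 18
p(4) = ⊕ of these = min[3, -1, 18] = -1.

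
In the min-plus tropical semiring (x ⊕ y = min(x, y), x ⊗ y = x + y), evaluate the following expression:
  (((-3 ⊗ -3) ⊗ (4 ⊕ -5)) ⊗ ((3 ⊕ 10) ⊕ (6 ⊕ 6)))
(((-3 ⊗ -3) ⊗ (4 ⊕ -5)) ⊗ ((3 ⊕ 10) ⊕ (6 ⊕ 6))) = -8

Expand innermost to outermost. Recall ⊕ takes the minimum of its arguments and ⊗ takes their sum. Working out the expression (((-3 ⊗ -3) ⊗ (4 ⊕ -5)) ⊗ ((3 ⊕ 10) ⊕ (6 ⊕ 6))) gives -8.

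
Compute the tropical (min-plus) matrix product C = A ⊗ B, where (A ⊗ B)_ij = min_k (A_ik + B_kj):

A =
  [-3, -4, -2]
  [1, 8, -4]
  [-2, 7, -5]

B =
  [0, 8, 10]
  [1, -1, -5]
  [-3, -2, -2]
A ⊗ B =
  [-5, -5, -9]
  [-7, -6, -6]
  [-8, -7, -7]

Apply the min-plus product entry-by-entry:
  C[0][0] = min over k of (A[0][0] + B[0][0] = -3 + 0 = -3, A[0][1] + B[1][0] = -4 + 1 = -3, A[0][2] + B[2][0] = -2 + -3 = -5) = -5 (attained at k = 2)
  C[0][1] = min over k of (A[0][0] + B[0][1] = -3 + 8 = 5, A[0][1] + B[1][1] = -4 + -1 = -5, A[0][2] + B[2][1] = -2 + -2 = -4) = -5 (attained at k = 1)
  C[0][2] = min over k of (A[0][0] + B[0][2] = -3 + 10 = 7, A[0][1] + B[1][2] = -4 + -5 = -9, A[0][2] + B[2][2] = -2 + -2 = -4) = -9 (attained at k = 1)
  C[1][0] = min over k of (A[1][0] + B[0][0] = 1 + 0 = 1, A[1][1] + B[1][0] = 8 + 1 = 9, A[1][2] + B[2][0] = -4 + -3 = -7) = -7 (attained at k = 2)
  C[1][1] = min over k of (A[1][0] + B[0][1] = 1 + 8 = 9, A[1][1] + B[1][1] = 8 + -1 = 7, A[1][2] + B[2][1] = -4 + -2 = -6) = -6 (attained at k = 2)
  C[1][2] = min over k of (A[1][0] + B[0][2] = 1 + 10 = 11, A[1][1] + B[1][2] = 8 + -5 = 3, A[1][2] + B[2][2] = -4 + -2 = -6) = -6 (attained at k = 2)
  C[2][0] = min over k of (A[2][0] + B[0][0] = -2 + 0 = -2, A[2][1] + B[1][0] = 7 + 1 = 8, A[2][2] + B[2][0] = -5 + -3 = -8) = -8 (attained at k = 2)
  C[2][1] = min over k of (A[2][0] + B[0][1] = -2 + 8 = 6, A[2][1] + B[1][1] = 7 + -1 = 6, A[2][2] + B[2][1] = -5 + -2 = -7) = -7 (attained at k = 2)
  C[2][2] = min over k of (A[2][0] + B[0][2] = -2 + 10 = 8, A[2][1] + B[1][2] = 7 + -5 = 2, A[2][2] + B[2][2] = -5 + -2 = -7) = -7 (attained at k = 2)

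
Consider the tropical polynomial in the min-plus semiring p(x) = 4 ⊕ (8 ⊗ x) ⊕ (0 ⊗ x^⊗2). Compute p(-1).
p(-1) = -2

A tropical monomial a ⊗ x^⊗i evaluates to a + i · x. Evaluating each term at x = -1:
  Term 0 contributes 4 + 0 · -1 = 4
  Term 1 contributes 8 + 1 · -1 = 7
  Term 2 contributes 0 + 2 · -1 = -2
p(-1) = ⊕ of these = min[4, 7, -2] = -2.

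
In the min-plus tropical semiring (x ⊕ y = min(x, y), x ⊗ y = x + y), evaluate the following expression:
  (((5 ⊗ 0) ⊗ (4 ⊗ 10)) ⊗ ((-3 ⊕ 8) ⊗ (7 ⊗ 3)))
(((5 ⊗ 0) ⊗ (4 ⊗ 10)) ⊗ ((-3 ⊕ 8) ⊗ (7 ⊗ 3))) = 26

Expand innermost to outermost. Recall ⊕ takes the minimum of its arguments and ⊗ takes their sum. Working out the expression (((5 ⊗ 0) ⊗ (4 ⊗ 10)) ⊗ ((-3 ⊕ 8) ⊗ (7 ⊗ 3))) gives 26.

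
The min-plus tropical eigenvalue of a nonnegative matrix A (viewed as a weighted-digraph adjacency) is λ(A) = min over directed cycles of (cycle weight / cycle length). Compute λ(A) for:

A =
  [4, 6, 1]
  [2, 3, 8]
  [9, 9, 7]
λ(A) = 3

Enumerate directed cycles and compute their means (weight / length). Sample:
  cycle 0 → 0: weight = 4, length = 1, mean = 4/1 ≈ 4.000
  cycle 1 → 1: weight = 3, length = 1, mean = 3/1 ≈ 3.000
  cycle 2 → 2: weight = 7, length = 1, mean = 7/1 ≈ 7.000
  cycle 0 → 1 → 0: weight = 8, length = 2, mean = 8/2 ≈ 4.000
  cycle 0 → 2 → 0: weight = 10, length = 2, mean = 10/2 ≈ 5.000
  cycle 1 → 0 → 1: weight = 8, length = 2, mean = 8/2 ≈ 4.000
Minimum mean = 3.000, attained e.g. along the cycle 1 → 1 with weight 3 and length 1. So λ(A) = 3/1 = 3.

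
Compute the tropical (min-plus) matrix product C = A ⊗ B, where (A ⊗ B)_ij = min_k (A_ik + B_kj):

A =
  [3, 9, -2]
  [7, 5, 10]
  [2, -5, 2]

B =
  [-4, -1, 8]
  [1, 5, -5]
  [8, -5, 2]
A ⊗ B =
  [-1, -7, 0]
  [3, 5, 0]
  [-4, -3, -10]

Apply the min-plus product entry-by-entry:
  C[0][0] = min over k of (A[0][0] + B[0][0] = 3 + -4 = -1, A[0][1] + B[1][0] = 9 + 1 = 10, A[0][2] + B[2][0] = -2 + 8 = 6) = -1 (attained at k = 0)
  C[0][1] = min over k of (A[0][0] + B[0][1] = 3 + -1 = 2, A[0][1] + B[1][1] = 9 + 5 = 14, A[0][2] + B[2][1] = -2 + -5 = -7) = -7 (attained at k = 2)
  C[0][2] = min over k of (A[0][0] + B[0][2] = 3 + 8 = 11, A[0][1] + B[1][2] = 9 + -5 = 4, A[0][2] + B[2][2] = -2 + 2 = 0) = 0 (attained at k = 2)
  C[1][0] = min over k of (A[1][0] + B[0][0] = 7 + -4 = 3, A[1][1] + B[1][0] = 5 + 1 = 6, A[1][2] + B[2][0] = 10 + 8 = 18) = 3 (attained at k = 0)
  C[1][1] = min over k of (A[1][0] + B[0][1] = 7 + -1 = 6, A[1][1] + B[1][1] = 5 + 5 = 10, A[1][2] + B[2][1] = 10 + -5 = 5) = 5 (attained at k = 2)
  C[1][2] = min over k of (A[1][0] + B[0][2] = 7 + 8 = 15, A[1][1] + B[1][2] = 5 + -5 = 0, A[1][2] + B[2][2] = 10 + 2 = 12) = 0 (attained at k = 1)
  C[2][0] = min over k of (A[2][0] + B[0][0] = 2 + -4 = -2, A[2][1] + B[1][0] = -5 + 1 = -4, A[2][2] + B[2][0] = 2 + 8 = 10) = -4 (attained at k = 1)
  C[2][1] = min over k of (A[2][0] + B[0][1] = 2 + -1 = 1, A[2][1] + B[1][1] = -5 + 5 = 0, A[2][2] + B[2][1] = 2 + -5 = -3) = -3 (attained at k = 2)
  C[2][2] = min over k of (A[2][0] + B[0][2] = 2 + 8 = 10, A[2][1] + B[1][2] = -5 + -5 = -10, A[2][2] + B[2][2] = 2 + 2 = 4) = -10 (attained at k = 1)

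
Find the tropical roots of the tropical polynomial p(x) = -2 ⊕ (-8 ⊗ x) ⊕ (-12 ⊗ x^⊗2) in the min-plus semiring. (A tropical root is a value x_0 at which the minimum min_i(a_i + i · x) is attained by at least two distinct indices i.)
Roots: {4, 6}

Each tropical root is a break point of the lower envelope of the lines y = a_i + i · x (there are 3 lines, with slopes 0, 1, ..., 2). Only the lines that attain the minimum somewhere contribute to roots; other lines are dominated. Here the surviving (envelope) indices are i = 2, i = 1, i = 0.
Intersections between consecutive envelope lines give the roots: for adjacent envelope indices i < j the intersection is x = (a_i − a_j) / (j − i). Reading off the sorted break points: {4, 6}.
Verification: at each break x_0, at least two indices attain the minimum of min_i(a_i + i · x_0).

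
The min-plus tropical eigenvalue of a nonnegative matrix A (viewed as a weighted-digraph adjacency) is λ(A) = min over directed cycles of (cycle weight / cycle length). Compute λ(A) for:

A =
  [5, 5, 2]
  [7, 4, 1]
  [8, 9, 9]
λ(A) = 4

Enumerate directed cycles and compute their means (weight / length). Sample:
  cycle 0 → 0: weight = 5, length = 1, mean = 5/1 ≈ 5.000
  cycle 1 → 1: weight = 4, length = 1, mean = 4/1 ≈ 4.000
  cycle 2 → 2: weight = 9, length = 1, mean = 9/1 ≈ 9.000
  cycle 0 → 1 → 0: weight = 12, length = 2, mean = 12/2 ≈ 6.000
  cycle 0 → 2 → 0: weight = 10, length = 2, mean = 10/2 ≈ 5.000
  cycle 1 → 0 → 1: weight = 12, length = 2, mean = 12/2 ≈ 6.000
Minimum mean = 4.000, attained e.g. along the cycle 1 → 1 with weight 4 and length 1. So λ(A) = 4/1 = 4.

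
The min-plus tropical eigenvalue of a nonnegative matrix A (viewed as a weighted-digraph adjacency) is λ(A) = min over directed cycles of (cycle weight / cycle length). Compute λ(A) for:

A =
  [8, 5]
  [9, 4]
λ(A) = 4

Enumerate directed cycles and compute their means (weight / length). Sample:
  cycle 0 → 0: weight = 8, length = 1, mean = 8/1 ≈ 8.000
  cycle 1 → 1: weight = 4, length = 1, mean = 4/1 ≈ 4.000
  cycle 0 → 1 → 0: weight = 14, length = 2, mean = 14/2 ≈ 7.000
  cycle 1 → 0 → 1: weight = 14, length = 2, mean = 14/2 ≈ 7.000
Minimum mean = 4.000, attained e.g. along the cycle 1 → 1 with weight 4 and length 1. So λ(A) = 4/1 = 4.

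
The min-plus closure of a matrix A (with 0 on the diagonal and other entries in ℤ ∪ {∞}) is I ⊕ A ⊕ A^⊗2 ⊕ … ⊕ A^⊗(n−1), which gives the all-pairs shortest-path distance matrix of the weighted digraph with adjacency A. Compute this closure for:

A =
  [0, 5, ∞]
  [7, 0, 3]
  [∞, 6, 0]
Closure =
  [0, 5, 8]
  [7, 0, 3]
  [13, 6, 0]

This is the Floyd-Warshall all-pairs shortest-path computation. For each intermediate vertex k = 0, 1, …, 2, update dist[i][j] ← min(dist[i][j], dist[i][k] + dist[k][j]). The final matrix gives, for each (i, j), the minimum total weight of any directed path from i to j (possibly empty when i = j).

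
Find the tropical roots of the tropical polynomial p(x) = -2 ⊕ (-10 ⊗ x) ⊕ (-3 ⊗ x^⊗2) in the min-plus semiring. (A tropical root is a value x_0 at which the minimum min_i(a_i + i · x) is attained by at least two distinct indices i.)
Roots: {-7, 8}

Each tropical root is a break point of the lower envelope of the lines y = a_i + i · x (there are 3 lines, with slopes 0, 1, ..., 2). Only the lines that attain the minimum somewhere contribute to roots; other lines are dominated. Here the surviving (envelope) indices are i = 2, i = 1, i = 0.
Intersections between consecutive envelope lines give the roots: for adjacent envelope indices i < j the intersection is x = (a_i − a_j) / (j − i). Reading off the sorted break points: {-7, 8}.
Verification: at each break x_0, at least two indices attain the minimum of min_i(a_i + i · x_0).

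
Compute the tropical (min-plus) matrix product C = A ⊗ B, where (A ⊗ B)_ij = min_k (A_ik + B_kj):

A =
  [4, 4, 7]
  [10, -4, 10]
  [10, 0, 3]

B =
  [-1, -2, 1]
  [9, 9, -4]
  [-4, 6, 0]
A ⊗ B =
  [3, 2, 0]
  [5, 5, -8]
  [-1, 8, -4]

Apply the min-plus product entry-by-entry:
  C[0][0] = min over k of (A[0][0] + B[0][0] = 4 + -1 = 3, A[0][1] + B[1][0] = 4 + 9 = 13, A[0][2] + B[2][0] = 7 + -4 = 3) = 3 (attained at k = 0)
  C[0][1] = min over k of (A[0][0] + B[0][1] = 4 + -2 = 2, A[0][1] + B[1][1] = 4 + 9 = 13, A[0][2] + B[2][1] = 7 + 6 = 13) = 2 (attained at k = 0)
  C[0][2] = min over k of (A[0][0] + B[0][2] = 4 + 1 = 5, A[0][1] + B[1][2] = 4 + -4 = 0, A[0][2] + B[2][2] = 7 + 0 = 7) = 0 (attained at k = 1)
  C[1][0] = min over k of (A[1][0] + B[0][0] = 10 + -1 = 9, A[1][1] + B[1][0] = -4 + 9 = 5, A[1][2] + B[2][0] = 10 + -4 = 6) = 5 (attained at k = 1)
  C[1][1] = min over k of (A[1][0] + B[0][1] = 10 + -2 = 8, A[1][1] + B[1][1] = -4 + 9 = 5, A[1][2] + B[2][1] = 10 + 6 = 16) = 5 (attained at k = 1)
  C[1][2] = min over k of (A[1][0] + B[0][2] = 10 + 1 = 11, A[1][1] + B[1][2] = -4 + -4 = -8, A[1][2] + B[2][2] = 10 + 0 = 10) = -8 (attained at k = 1)
  C[2][0] = min over k of (A[2][0] + B[0][0] = 10 + -1 = 9, A[2][1] + B[1][0] = 0 + 9 = 9, A[2][2] + B[2][0] = 3 + -4 = -1) = -1 (attained at k = 2)
  C[2][1] = min over k of (A[2][0] + B[0][1] = 10 + -2 = 8, A[2][1] + B[1][1] = 0 + 9 = 9, A[2][2] + B[2][1] = 3 + 6 = 9) = 8 (attained at k = 0)
  C[2][2] = min over k of (A[2][0] + B[0][2] = 10 + 1 = 11, A[2][1] + B[1][2] = 0 + -4 = -4, A[2][2] + B[2][2] = 3 + 0 = 3) = -4 (attained at k = 1)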